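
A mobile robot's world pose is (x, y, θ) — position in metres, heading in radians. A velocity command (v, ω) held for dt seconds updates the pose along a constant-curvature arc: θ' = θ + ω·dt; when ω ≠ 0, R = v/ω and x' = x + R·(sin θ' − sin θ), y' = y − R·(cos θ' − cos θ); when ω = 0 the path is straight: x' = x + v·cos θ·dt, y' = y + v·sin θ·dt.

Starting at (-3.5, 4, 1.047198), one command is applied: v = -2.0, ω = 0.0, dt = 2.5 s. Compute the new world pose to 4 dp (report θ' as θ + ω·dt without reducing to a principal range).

(-6.0000, -0.3301, 1.0472)

θ' = 1.0472 + 0.0·2.5 = 1.0472
ω = 0 → straight: x' = -3.5 + -2.0·cos(1.0472)·2.5 = -6.0000
y' = 4 + -2.0·sin(1.0472)·2.5 = -0.3301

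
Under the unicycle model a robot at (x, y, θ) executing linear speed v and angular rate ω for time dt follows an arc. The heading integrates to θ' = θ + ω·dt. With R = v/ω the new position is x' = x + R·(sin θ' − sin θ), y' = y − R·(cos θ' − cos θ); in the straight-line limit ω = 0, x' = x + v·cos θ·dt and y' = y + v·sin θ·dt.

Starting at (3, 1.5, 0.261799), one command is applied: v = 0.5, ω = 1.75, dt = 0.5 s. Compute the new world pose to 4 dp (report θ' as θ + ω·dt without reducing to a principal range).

θ' = 0.2618 + 1.75·0.5 = 1.1368
R = v/ω = 0.5/1.75 = 0.2857
x' = 3 + 0.2857·(sin 1.1368 − sin 0.2618) = 3.1853
y' = 1.5 − 0.2857·(cos 1.1368 − cos 0.2618) = 1.6558

(3.1853, 1.6558, 1.1368)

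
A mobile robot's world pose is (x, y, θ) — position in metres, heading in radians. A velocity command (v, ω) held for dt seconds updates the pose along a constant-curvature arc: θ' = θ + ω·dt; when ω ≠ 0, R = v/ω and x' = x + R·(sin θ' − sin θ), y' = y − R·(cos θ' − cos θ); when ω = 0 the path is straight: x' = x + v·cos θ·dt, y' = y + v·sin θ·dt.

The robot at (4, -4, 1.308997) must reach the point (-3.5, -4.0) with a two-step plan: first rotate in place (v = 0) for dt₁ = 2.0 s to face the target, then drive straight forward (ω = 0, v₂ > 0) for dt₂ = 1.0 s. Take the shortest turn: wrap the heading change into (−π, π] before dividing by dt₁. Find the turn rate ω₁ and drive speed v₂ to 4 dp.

ω₁ = 0.9163, v₂ = 7.5000

heading to target = atan2(-4−-4, -3.5−4) = 3.1416
Δθ = wrap(3.1416 − 1.3090) = 1.8326; ω₁ = Δθ/dt₁ = 0.9163
distance = √((-3.5−4)² + (-4−-4)²) = 7.5000; v₂ = distance/dt₂ = 7.5000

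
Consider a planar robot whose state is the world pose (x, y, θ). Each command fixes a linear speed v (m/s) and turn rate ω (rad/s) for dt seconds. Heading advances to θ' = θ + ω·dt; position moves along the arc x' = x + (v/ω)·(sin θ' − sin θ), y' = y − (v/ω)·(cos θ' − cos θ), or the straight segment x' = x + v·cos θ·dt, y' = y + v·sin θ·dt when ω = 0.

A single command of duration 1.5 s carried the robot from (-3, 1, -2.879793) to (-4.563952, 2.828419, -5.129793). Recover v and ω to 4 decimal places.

v = 2.0000, ω = -1.5000

Δθ = -5.129793 − -2.879793 = -2.250000
ω = Δθ/dt = -2.250000/1.5 = -1.5000
R = −Δy/(cos θ' − cos θ) = -1.3333
v = R·ω = -1.3333·-1.5000 = 2.0000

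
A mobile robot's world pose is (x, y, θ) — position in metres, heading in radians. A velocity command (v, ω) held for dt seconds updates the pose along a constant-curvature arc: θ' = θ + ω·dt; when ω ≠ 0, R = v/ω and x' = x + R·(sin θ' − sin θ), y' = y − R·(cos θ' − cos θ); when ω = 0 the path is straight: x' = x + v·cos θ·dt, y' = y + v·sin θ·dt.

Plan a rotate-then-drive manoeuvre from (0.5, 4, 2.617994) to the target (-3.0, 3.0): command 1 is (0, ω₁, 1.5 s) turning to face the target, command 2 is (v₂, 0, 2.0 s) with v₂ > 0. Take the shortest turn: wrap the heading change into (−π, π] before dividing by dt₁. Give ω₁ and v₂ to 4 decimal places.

heading to target = atan2(3−4, -3−0.5) = -2.8633
Δθ = wrap(-2.8633 − 2.6180) = 0.8019; ω₁ = Δθ/dt₁ = 0.5346
distance = √((-3−0.5)² + (3−4)²) = 3.6401; v₂ = distance/dt₂ = 1.8200

ω₁ = 0.5346, v₂ = 1.8200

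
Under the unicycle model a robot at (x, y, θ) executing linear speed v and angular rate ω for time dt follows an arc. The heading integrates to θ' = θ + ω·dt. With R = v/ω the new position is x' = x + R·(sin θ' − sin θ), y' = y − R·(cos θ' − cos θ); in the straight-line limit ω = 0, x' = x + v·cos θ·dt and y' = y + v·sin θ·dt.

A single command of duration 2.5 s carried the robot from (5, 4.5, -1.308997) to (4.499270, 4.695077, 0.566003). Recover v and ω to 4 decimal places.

Δθ = 0.566003 − -1.308997 = 1.875000
ω = Δθ/dt = 1.875000/2.5 = 0.7500
R = Δx/(sin θ' − sin θ) = -0.3333
v = R·ω = -0.3333·0.7500 = -0.2500

v = -0.2500, ω = 0.7500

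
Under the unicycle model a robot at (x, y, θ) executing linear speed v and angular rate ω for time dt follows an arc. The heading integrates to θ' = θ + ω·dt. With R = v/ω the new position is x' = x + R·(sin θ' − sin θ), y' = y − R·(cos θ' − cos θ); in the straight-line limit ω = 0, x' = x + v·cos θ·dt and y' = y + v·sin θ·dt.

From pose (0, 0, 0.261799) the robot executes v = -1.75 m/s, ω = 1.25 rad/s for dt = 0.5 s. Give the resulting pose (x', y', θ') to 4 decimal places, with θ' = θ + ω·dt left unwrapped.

(-0.7227, -0.4676, 0.8868)

θ' = 0.2618 + 1.25·0.5 = 0.8868
R = v/ω = -1.75/1.25 = -1.4000
x' = 0 + -1.4000·(sin 0.8868 − sin 0.2618) = -0.7227
y' = 0 − -1.4000·(cos 0.8868 − cos 0.2618) = -0.4676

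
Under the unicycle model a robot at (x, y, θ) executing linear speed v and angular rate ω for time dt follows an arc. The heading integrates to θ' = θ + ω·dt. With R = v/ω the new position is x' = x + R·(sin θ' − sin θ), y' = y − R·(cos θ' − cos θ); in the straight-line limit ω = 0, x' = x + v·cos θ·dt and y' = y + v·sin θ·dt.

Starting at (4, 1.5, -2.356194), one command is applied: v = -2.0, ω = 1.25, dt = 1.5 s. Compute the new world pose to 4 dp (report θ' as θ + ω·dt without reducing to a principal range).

θ' = -2.3562 + 1.25·1.5 = -0.4812
R = v/ω = -2.0/1.25 = -1.6000
x' = 4 + -1.6000·(sin -0.4812 − sin -2.3562) = 3.6092
y' = 1.5 − -1.6000·(cos -0.4812 − cos -2.3562) = 4.0497

(3.6092, 4.0497, -0.4812)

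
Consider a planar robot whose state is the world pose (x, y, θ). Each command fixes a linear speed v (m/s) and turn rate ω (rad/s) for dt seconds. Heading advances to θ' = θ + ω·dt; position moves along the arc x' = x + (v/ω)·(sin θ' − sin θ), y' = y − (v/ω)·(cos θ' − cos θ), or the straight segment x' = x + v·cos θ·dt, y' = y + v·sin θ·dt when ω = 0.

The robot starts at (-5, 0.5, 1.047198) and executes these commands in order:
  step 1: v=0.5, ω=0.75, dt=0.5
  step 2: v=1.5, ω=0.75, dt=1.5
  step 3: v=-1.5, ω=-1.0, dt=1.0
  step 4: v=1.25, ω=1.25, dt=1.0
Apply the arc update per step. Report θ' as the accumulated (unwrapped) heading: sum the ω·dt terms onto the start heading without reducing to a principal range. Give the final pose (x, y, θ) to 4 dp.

step 1: θ'=1.4222 (R=0.6667) → pose (-4.9180, 0.7346, 1.4222)
step 2: θ'=2.5472 (R=2.0000) → pose (-5.7760, 2.6877, 2.5472)
step 3: θ'=1.5472 (R=1.5000) → pose (-5.1164, 1.4096, 1.5472)
step 4: θ'=2.7972 (R=1.0000) → pose (-5.7785, 2.3745, 2.7972)

(-5.7785, 2.3745, 2.7972)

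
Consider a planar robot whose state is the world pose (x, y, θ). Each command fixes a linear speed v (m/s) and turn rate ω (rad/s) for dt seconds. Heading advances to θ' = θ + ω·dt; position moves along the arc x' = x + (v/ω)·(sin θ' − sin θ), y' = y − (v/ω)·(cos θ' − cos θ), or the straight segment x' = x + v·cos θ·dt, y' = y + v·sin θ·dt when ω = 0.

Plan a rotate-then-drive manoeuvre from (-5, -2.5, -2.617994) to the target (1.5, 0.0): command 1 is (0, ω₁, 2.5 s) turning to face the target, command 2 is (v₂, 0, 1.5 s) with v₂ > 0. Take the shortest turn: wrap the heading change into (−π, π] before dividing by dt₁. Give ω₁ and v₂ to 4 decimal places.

ω₁ = 1.1941, v₂ = 4.6428

heading to target = atan2(0−-2.5, 1.5−-5) = 0.3672
Δθ = wrap(0.3672 − -2.6180) = 2.9852; ω₁ = Δθ/dt₁ = 1.1941
distance = √((1.5−-5)² + (0−-2.5)²) = 6.9642; v₂ = distance/dt₂ = 4.6428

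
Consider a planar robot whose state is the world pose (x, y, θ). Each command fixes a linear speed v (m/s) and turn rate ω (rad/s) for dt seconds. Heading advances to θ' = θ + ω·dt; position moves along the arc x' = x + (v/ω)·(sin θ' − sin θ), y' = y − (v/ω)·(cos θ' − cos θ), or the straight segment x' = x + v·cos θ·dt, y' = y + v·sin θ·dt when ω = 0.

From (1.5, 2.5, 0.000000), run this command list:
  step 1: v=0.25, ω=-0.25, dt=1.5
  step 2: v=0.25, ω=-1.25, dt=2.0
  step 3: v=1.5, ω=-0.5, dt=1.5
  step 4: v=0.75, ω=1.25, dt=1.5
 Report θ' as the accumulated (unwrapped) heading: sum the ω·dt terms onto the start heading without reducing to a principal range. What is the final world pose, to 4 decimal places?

step 1: θ'=-0.3750 (R=-1.0000) → pose (1.8663, 2.4305, -0.3750)
step 2: θ'=-2.8750 (R=-0.2000) → pose (1.8457, 2.0515, -2.8750)
step 3: θ'=-3.6250 (R=-3.0000) → pose (-0.3390, 2.2892, -3.6250)
step 4: θ'=-1.7500 (R=0.6000) → pose (-1.2083, 1.8649, -1.7500)

(-1.2083, 1.8649, -1.7500)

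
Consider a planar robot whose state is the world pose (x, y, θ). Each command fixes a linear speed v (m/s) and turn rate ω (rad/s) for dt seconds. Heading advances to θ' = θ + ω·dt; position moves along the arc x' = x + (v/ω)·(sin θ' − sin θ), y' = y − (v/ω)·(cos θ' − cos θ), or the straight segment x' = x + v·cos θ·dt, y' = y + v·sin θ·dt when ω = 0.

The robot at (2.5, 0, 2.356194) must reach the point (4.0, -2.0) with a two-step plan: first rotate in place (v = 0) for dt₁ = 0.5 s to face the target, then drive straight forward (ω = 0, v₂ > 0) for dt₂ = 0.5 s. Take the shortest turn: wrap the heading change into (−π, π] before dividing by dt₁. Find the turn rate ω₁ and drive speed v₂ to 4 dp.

ω₁ = 5.9994, v₂ = 5.0000

heading to target = atan2(-2−0, 4−2.5) = -0.9273
Δθ = wrap(-0.9273 − 2.3562) = 2.9997; ω₁ = Δθ/dt₁ = 5.9994
distance = √((4−2.5)² + (-2−0)²) = 2.5000; v₂ = distance/dt₂ = 5.0000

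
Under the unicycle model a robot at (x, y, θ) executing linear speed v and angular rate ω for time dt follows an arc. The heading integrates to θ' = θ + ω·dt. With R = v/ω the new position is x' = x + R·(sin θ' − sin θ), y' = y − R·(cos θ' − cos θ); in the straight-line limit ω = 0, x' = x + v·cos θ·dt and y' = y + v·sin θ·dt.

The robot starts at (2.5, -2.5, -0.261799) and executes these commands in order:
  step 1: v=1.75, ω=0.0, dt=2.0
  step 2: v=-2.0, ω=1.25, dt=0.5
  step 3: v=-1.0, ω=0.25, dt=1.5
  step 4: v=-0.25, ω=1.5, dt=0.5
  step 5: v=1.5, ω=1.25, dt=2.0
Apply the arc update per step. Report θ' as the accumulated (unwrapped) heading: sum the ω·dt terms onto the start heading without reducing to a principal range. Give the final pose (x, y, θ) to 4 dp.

(1.4787, -3.4516, 3.9882)

step 1: θ'=-0.2618 (straight) → pose (5.8807, -3.4059, -0.2618)
step 2: θ'=0.3632 (R=-1.6000) → pose (4.8982, -3.4557, 0.3632)
step 3: θ'=0.7382 (R=-4.0000) → pose (3.6274, -4.2361, 0.7382)
step 4: θ'=1.4882 (R=-0.1667) → pose (3.5735, -4.3456, 1.4882)
step 5: θ'=3.9882 (R=1.2000) → pose (1.4787, -3.4516, 3.9882)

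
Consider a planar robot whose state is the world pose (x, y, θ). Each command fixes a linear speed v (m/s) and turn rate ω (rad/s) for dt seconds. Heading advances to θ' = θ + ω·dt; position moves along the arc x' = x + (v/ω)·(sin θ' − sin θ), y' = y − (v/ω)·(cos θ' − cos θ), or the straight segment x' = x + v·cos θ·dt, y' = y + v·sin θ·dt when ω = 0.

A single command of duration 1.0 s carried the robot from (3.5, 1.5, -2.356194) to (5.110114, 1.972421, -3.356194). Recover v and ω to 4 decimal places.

Δθ = -3.356194 − -2.356194 = -1.000000
ω = Δθ/dt = -1.000000/1.0 = -1.0000
R = Δx/(sin θ' − sin θ) = 1.7500
v = R·ω = 1.7500·-1.0000 = -1.7500

v = -1.7500, ω = -1.0000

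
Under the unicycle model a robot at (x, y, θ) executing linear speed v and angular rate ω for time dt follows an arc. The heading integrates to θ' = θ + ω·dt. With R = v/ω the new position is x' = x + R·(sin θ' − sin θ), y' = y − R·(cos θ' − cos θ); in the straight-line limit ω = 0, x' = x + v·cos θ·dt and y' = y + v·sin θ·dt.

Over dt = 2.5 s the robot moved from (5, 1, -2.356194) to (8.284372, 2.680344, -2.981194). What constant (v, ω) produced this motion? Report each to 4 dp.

v = -1.5000, ω = -0.2500

Δθ = -2.981194 − -2.356194 = -0.625000
ω = Δθ/dt = -0.625000/2.5 = -0.2500
R = Δx/(sin θ' − sin θ) = 6.0000
v = R·ω = 6.0000·-0.2500 = -1.5000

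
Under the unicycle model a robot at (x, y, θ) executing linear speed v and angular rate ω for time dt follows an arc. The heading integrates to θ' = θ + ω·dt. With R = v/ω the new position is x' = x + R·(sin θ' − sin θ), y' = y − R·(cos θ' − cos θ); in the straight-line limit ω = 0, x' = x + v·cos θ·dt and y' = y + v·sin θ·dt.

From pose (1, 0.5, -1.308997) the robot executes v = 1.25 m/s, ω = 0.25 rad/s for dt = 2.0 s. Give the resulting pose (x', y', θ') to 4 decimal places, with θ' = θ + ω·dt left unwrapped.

(2.2117, -1.6570, -0.8090)

θ' = -1.3090 + 0.25·2.0 = -0.8090
R = v/ω = 1.25/0.25 = 5.0000
x' = 1 + 5.0000·(sin -0.8090 − sin -1.3090) = 2.2117
y' = 0.5 − 5.0000·(cos -0.8090 − cos -1.3090) = -1.6570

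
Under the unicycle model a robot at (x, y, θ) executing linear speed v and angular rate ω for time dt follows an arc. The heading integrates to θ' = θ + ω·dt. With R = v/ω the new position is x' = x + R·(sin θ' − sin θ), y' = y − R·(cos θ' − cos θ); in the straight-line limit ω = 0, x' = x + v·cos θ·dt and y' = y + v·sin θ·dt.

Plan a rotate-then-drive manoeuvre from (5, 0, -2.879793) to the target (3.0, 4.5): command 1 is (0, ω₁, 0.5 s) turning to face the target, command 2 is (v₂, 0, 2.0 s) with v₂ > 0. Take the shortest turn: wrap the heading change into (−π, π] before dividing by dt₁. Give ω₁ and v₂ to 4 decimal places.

ω₁ = -2.8287, v₂ = 2.4622

heading to target = atan2(4.5−0, 3−5) = 1.9890
Δθ = wrap(1.9890 − -2.8798) = -1.4144; ω₁ = Δθ/dt₁ = -2.8287
distance = √((3−5)² + (4.5−0)²) = 4.9244; v₂ = distance/dt₂ = 2.4622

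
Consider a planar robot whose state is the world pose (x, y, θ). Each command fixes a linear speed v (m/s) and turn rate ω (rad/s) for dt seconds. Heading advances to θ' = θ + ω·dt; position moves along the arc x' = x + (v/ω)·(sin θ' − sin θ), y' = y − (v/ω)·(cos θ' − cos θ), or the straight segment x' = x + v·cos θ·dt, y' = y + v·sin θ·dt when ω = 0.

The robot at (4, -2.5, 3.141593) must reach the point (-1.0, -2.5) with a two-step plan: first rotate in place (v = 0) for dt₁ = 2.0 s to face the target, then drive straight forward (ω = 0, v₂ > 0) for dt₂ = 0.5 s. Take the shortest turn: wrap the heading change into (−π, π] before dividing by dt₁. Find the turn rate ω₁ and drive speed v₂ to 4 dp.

ω₁ = 0.0000, v₂ = 10.0000

heading to target = atan2(-2.5−-2.5, -1−4) = 3.1416
Δθ = wrap(3.1416 − 3.1416) = 0.0000; ω₁ = Δθ/dt₁ = 0.0000
distance = √((-1−4)² + (-2.5−-2.5)²) = 5.0000; v₂ = distance/dt₂ = 10.0000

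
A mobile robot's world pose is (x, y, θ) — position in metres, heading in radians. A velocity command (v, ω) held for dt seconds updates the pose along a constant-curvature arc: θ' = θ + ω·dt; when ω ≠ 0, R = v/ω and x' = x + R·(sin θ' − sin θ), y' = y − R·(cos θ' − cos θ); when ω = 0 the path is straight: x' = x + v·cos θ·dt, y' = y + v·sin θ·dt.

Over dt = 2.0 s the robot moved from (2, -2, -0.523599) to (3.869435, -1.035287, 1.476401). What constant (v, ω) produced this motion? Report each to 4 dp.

Δθ = 1.476401 − -0.523599 = 2.000000
ω = Δθ/dt = 2.000000/2.0 = 1.0000
R = Δx/(sin θ' − sin θ) = 1.2500
v = R·ω = 1.2500·1.0000 = 1.2500

v = 1.2500, ω = 1.0000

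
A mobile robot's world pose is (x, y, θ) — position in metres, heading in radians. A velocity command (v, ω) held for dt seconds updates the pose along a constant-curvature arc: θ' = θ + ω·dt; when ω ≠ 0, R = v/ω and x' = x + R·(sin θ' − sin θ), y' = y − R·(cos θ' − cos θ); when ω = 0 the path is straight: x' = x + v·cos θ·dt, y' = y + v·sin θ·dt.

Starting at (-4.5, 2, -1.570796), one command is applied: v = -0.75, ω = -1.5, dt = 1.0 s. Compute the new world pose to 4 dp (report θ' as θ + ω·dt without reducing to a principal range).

(-4.0354, 2.4987, -3.0708)

θ' = -1.5708 + -1.5·1.0 = -3.0708
R = v/ω = -0.75/-1.5 = 0.5000
x' = -4.5 + 0.5000·(sin -3.0708 − sin -1.5708) = -4.0354
y' = 2 − 0.5000·(cos -3.0708 − cos -1.5708) = 2.4987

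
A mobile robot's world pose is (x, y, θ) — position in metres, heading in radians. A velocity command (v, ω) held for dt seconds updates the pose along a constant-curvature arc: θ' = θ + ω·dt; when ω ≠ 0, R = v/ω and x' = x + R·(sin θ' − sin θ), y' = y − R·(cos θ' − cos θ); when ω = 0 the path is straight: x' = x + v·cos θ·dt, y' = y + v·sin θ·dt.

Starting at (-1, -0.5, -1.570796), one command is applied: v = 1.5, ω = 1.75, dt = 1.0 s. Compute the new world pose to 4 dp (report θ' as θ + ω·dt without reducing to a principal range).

(0.0099, -1.3434, 0.1792)

θ' = -1.5708 + 1.75·1.0 = 0.1792
R = v/ω = 1.5/1.75 = 0.8571
x' = -1 + 0.8571·(sin 0.1792 − sin -1.5708) = 0.0099
y' = -0.5 − 0.8571·(cos 0.1792 − cos -1.5708) = -1.3434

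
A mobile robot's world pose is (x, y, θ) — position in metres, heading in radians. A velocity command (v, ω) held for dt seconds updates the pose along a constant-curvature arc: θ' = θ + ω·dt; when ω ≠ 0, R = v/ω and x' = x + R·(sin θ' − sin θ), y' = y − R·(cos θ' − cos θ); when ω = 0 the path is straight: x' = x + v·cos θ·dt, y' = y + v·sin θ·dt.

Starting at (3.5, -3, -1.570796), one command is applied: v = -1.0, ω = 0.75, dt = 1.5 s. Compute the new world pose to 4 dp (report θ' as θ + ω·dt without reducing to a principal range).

(2.7416, -1.7970, -0.4458)

θ' = -1.5708 + 0.75·1.5 = -0.4458
R = v/ω = -1.0/0.75 = -1.3333
x' = 3.5 + -1.3333·(sin -0.4458 − sin -1.5708) = 2.7416
y' = -3 − -1.3333·(cos -0.4458 − cos -1.5708) = -1.7970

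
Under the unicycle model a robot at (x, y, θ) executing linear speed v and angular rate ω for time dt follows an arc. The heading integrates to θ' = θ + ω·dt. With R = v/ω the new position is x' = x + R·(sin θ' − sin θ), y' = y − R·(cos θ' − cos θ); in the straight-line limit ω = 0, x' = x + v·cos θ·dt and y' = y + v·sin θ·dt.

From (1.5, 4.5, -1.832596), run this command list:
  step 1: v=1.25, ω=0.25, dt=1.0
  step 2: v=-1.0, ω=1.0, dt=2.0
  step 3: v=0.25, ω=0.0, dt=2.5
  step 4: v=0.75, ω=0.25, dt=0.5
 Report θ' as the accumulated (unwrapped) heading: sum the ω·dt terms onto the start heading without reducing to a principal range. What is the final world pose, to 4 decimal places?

(0.8284, 4.6172, 0.5424)

step 1: θ'=-1.5826 (R=5.0000) → pose (1.3300, 3.2649, -1.5826)
step 2: θ'=0.4174 (R=-1.0000) → pose (-0.0753, 4.1908, 0.4174)
step 3: θ'=0.4174 (straight) → pose (0.4960, 4.4442, 0.4174)
step 4: θ'=0.5424 (R=3.0000) → pose (0.8284, 4.6172, 0.5424)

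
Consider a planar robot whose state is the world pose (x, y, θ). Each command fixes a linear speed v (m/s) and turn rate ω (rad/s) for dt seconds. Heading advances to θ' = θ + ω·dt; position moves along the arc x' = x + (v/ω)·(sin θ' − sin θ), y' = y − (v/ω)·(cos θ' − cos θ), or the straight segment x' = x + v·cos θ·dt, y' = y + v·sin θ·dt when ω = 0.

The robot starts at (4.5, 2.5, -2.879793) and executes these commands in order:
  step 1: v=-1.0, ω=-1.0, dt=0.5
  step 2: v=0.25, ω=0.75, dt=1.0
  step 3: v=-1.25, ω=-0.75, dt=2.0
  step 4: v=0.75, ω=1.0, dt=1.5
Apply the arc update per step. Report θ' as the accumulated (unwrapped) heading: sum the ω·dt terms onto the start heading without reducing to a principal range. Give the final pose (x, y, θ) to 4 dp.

(5.9673, 2.1777, -2.6298)

step 1: θ'=-3.3798 (R=1.0000) → pose (4.9948, 2.5058, -3.3798)
step 2: θ'=-2.6298 (R=0.3333) → pose (4.7529, 2.4725, -2.6298)
step 3: θ'=-4.1298 (R=1.6667) → pose (6.9608, 1.9364, -4.1298)
step 4: θ'=-2.6298 (R=0.7500) → pose (5.9673, 2.1777, -2.6298)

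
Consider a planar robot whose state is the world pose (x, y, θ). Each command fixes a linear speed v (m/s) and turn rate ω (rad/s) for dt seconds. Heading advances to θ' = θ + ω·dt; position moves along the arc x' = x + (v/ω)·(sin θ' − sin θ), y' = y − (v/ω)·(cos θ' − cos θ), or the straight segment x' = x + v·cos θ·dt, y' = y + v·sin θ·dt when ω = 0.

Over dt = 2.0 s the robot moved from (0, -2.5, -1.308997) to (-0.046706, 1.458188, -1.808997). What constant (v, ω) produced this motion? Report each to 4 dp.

Δθ = -1.808997 − -1.308997 = -0.500000
ω = Δθ/dt = -0.500000/2.0 = -0.2500
R = −Δy/(cos θ' − cos θ) = 8.0000
v = R·ω = 8.0000·-0.2500 = -2.0000

v = -2.0000, ω = -0.2500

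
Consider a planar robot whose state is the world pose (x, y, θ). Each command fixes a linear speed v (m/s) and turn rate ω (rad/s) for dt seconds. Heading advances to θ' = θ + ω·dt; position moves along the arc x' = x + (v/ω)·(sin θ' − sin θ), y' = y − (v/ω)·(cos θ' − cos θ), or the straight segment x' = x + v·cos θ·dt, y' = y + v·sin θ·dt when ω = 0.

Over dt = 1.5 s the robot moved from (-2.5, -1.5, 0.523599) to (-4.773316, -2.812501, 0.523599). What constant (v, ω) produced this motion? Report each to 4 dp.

Δθ = 0.523599 − 0.523599 = 0.000000
ω = Δθ/dt = 0.000000/1.5 = 0.0000
ω = 0 → v = (Δx·cos θ + Δy·sin θ)/dt = -1.7500

v = -1.7500, ω = 0.0000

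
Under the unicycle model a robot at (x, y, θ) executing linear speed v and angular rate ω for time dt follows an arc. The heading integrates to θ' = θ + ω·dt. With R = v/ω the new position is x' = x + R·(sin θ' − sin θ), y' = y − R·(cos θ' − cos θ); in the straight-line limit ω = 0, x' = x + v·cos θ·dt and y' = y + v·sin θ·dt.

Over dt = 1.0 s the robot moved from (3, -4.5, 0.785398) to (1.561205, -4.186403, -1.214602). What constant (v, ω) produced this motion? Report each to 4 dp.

v = -1.7500, ω = -2.0000

Δθ = -1.214602 − 0.785398 = -2.000000
ω = Δθ/dt = -2.000000/1.0 = -2.0000
R = Δx/(sin θ' − sin θ) = 0.8750
v = R·ω = 0.8750·-2.0000 = -1.7500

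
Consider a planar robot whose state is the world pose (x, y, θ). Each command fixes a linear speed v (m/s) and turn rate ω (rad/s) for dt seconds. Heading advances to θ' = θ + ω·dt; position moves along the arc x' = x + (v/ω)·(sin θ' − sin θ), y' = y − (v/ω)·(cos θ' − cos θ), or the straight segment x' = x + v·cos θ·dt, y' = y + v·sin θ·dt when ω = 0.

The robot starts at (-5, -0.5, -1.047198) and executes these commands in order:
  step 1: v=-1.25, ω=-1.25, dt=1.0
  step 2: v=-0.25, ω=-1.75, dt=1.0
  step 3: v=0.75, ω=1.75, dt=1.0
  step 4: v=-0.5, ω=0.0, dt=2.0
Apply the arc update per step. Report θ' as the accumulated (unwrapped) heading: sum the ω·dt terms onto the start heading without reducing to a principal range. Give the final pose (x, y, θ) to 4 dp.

step 1: θ'=-2.2972 (R=1.0000) → pose (-4.8815, 0.6642, -2.2972)
step 2: θ'=-4.0472 (R=0.1429) → pose (-4.6623, 0.6575, -4.0472)
step 3: θ'=-2.2972 (R=0.4286) → pose (-5.3199, 0.6776, -2.2972)
step 4: θ'=-2.2972 (straight) → pose (-4.6558, 1.4252, -2.2972)

(-4.6558, 1.4252, -2.2972)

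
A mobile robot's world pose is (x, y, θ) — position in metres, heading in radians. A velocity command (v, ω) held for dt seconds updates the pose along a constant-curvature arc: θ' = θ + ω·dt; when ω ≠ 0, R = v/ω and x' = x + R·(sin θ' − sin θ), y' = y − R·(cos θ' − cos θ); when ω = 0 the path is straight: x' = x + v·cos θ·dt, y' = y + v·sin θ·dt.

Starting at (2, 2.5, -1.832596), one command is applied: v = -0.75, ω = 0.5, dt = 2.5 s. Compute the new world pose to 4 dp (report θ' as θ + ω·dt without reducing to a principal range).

θ' = -1.8326 + 0.5·2.5 = -0.5826
R = v/ω = -0.75/0.5 = -1.5000
x' = 2 + -1.5000·(sin -0.5826 − sin -1.8326) = 1.3764
y' = 2.5 − -1.5000·(cos -0.5826 − cos -1.8326) = 4.1408

(1.3764, 4.1408, -0.5826)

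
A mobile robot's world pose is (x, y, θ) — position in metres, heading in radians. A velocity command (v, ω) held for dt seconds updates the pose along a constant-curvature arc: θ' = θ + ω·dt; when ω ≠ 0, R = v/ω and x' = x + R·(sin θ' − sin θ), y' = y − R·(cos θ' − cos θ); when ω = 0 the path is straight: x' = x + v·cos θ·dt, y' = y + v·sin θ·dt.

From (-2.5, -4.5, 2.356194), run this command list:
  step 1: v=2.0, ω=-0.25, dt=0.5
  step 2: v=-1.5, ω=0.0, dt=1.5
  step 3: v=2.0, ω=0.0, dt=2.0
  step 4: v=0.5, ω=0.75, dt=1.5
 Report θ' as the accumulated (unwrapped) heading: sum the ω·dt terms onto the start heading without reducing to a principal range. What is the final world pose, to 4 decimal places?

step 1: θ'=2.2312 (R=-8.0000) → pose (-3.1611, -3.7506, 2.2312)
step 2: θ'=2.2312 (straight) → pose (-1.7809, -5.5275, 2.2312)
step 3: θ'=2.2312 (straight) → pose (-4.2346, -2.3685, 2.2312)
step 4: θ'=3.3562 (R=0.6667) → pose (-4.9031, -2.1261, 3.3562)

(-4.9031, -2.1261, 3.3562)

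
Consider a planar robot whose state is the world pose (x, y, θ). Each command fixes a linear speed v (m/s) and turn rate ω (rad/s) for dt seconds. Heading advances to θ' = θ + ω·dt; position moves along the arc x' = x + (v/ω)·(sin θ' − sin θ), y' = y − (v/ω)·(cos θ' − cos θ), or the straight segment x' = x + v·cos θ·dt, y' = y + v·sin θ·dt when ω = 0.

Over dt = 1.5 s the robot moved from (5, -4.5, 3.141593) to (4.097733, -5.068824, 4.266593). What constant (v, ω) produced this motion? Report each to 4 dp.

Δθ = 4.266593 − 3.141593 = 1.125000
ω = Δθ/dt = 1.125000/1.5 = 0.7500
R = Δx/(sin θ' − sin θ) = 1.0000
v = R·ω = 1.0000·0.7500 = 0.7500

v = 0.7500, ω = 0.7500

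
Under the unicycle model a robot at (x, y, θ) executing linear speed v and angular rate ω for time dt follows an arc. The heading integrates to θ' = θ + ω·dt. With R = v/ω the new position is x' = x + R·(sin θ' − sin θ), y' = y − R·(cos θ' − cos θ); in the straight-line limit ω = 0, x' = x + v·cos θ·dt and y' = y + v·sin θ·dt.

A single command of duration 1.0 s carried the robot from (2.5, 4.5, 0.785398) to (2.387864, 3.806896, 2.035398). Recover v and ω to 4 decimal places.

v = -0.7500, ω = 1.2500

Δθ = 2.035398 − 0.785398 = 1.250000
ω = Δθ/dt = 1.250000/1.0 = 1.2500
R = −Δy/(cos θ' − cos θ) = -0.6000
v = R·ω = -0.6000·1.2500 = -0.7500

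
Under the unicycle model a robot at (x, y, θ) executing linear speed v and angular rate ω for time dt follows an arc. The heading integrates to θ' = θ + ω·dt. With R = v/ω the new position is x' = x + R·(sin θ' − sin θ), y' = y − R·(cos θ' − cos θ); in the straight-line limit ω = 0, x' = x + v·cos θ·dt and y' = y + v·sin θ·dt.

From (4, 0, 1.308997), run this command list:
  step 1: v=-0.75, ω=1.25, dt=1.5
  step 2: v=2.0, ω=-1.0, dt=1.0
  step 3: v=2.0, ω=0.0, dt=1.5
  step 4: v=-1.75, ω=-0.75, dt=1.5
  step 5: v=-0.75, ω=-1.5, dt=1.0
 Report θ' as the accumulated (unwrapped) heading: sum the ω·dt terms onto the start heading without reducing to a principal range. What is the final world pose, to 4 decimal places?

step 1: θ'=3.1840 (R=-0.6000) → pose (4.6050, -0.7548, 3.1840)
step 2: θ'=2.1840 (R=-2.0000) → pose (2.8846, 0.0925, 2.1840)
step 3: θ'=2.1840 (straight) → pose (1.1581, 2.5459, 2.1840)
step 4: θ'=1.0590 (R=2.3333) → pose (1.2842, 0.0604, 1.0590)
step 5: θ'=-0.4410 (R=0.5000) → pose (0.6349, -0.1469, -0.4410)

(0.6349, -0.1469, -0.4410)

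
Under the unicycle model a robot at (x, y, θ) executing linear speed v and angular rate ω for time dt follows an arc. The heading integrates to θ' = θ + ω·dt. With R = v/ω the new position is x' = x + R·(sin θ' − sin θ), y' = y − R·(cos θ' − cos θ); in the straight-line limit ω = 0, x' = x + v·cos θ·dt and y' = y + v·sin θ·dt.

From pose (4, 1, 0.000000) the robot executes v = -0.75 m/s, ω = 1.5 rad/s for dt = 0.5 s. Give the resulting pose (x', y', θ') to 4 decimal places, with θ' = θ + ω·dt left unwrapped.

θ' = 0.0000 + 1.5·0.5 = 0.7500
R = v/ω = -0.75/1.5 = -0.5000
x' = 4 + -0.5000·(sin 0.7500 − sin 0.0000) = 3.6592
y' = 1 − -0.5000·(cos 0.7500 − cos 0.0000) = 0.8658

(3.6592, 0.8658, 0.7500)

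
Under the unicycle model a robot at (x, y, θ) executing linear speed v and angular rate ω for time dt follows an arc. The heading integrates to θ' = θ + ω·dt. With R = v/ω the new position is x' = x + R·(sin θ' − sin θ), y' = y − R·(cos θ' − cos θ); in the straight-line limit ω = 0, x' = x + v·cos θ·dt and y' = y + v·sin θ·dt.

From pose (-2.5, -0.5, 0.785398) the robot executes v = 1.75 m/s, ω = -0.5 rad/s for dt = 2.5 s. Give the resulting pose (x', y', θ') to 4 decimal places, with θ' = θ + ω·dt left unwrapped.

(1.5431, 0.1541, -0.4646)

θ' = 0.7854 + -0.5·2.5 = -0.4646
R = v/ω = 1.75/-0.5 = -3.5000
x' = -2.5 + -3.5000·(sin -0.4646 − sin 0.7854) = 1.5431
y' = -0.5 − -3.5000·(cos -0.4646 − cos 0.7854) = 0.1541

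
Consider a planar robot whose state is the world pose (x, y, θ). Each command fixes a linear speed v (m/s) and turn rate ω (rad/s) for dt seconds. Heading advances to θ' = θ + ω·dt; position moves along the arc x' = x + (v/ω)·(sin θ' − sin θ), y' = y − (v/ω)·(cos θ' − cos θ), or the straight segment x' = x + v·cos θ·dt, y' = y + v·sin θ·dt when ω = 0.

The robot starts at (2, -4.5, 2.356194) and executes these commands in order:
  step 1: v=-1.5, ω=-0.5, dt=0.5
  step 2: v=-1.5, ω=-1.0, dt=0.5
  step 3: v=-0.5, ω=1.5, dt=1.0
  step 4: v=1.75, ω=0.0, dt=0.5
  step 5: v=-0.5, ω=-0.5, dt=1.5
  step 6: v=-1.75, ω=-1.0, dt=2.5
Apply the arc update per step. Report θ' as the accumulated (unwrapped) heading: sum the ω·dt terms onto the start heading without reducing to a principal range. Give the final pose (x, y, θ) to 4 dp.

step 1: θ'=2.1062 (R=3.0000) → pose (2.4589, -5.0908, 2.1062)
step 2: θ'=1.6062 (R=1.5000) → pose (2.6678, -5.8030, 1.6062)
step 3: θ'=3.1062 (R=-0.3333) → pose (2.9892, -6.1243, 3.1062)
step 4: θ'=3.1062 (straight) → pose (2.1147, -6.0933, 3.1062)
step 5: θ'=2.3562 (R=1.0000) → pose (2.7864, -6.3856, 2.3562)
step 6: θ'=-0.1438 (R=1.7500) → pose (1.2982, -9.3550, -0.1438)

(1.2982, -9.3550, -0.1438)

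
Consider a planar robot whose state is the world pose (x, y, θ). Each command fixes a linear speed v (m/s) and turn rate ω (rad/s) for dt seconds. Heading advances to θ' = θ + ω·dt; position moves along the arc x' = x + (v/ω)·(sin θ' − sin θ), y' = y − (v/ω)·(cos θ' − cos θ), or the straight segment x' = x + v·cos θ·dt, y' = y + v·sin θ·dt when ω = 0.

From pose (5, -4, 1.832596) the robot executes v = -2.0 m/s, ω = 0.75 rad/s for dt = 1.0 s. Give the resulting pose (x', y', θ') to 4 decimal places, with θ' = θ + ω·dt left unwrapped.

(6.1616, -5.5706, 2.5826)

θ' = 1.8326 + 0.75·1.0 = 2.5826
R = v/ω = -2.0/0.75 = -2.6667
x' = 5 + -2.6667·(sin 2.5826 − sin 1.8326) = 6.1616
y' = -4 − -2.6667·(cos 2.5826 − cos 1.8326) = -5.5706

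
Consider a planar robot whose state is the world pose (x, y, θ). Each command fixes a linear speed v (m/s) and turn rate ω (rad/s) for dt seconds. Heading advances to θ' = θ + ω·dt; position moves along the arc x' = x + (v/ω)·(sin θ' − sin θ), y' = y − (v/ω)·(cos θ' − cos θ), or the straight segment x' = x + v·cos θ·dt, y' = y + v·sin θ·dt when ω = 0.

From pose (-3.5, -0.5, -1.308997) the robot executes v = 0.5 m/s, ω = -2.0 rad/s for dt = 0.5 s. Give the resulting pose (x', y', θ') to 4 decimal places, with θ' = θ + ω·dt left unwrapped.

θ' = -1.3090 + -2.0·0.5 = -2.3090
R = v/ω = 0.5/-2.0 = -0.2500
x' = -3.5 + -0.2500·(sin -2.3090 − sin -1.3090) = -3.5566
y' = -0.5 − -0.2500·(cos -2.3090 − cos -1.3090) = -0.7329

(-3.5566, -0.7329, -2.3090)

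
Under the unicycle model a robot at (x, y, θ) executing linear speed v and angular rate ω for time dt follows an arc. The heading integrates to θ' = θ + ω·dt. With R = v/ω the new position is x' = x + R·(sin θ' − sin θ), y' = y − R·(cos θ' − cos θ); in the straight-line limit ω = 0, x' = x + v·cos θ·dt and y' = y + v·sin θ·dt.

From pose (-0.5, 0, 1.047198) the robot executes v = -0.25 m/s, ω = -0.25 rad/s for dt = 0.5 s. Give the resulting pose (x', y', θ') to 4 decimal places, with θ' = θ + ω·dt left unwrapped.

(-0.5691, -0.1041, 0.9222)

θ' = 1.0472 + -0.25·0.5 = 0.9222
R = v/ω = -0.25/-0.25 = 1.0000
x' = -0.5 + 1.0000·(sin 0.9222 − sin 1.0472) = -0.5691
y' = 0 − 1.0000·(cos 0.9222 − cos 1.0472) = -0.1041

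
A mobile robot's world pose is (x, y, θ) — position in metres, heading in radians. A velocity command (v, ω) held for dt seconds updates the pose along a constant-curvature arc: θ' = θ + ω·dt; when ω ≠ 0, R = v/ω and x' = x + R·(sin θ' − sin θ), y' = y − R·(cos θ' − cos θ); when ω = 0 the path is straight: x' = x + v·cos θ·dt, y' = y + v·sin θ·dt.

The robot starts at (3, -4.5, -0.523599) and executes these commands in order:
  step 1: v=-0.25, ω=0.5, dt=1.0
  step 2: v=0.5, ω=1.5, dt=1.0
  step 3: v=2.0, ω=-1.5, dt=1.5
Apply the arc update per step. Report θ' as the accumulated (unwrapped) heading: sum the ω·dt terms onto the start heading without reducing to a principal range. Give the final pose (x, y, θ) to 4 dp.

(5.3605, -3.3031, -0.7736)

step 1: θ'=-0.0236 (R=-0.5000) → pose (2.7618, -4.4332, -0.0236)
step 2: θ'=1.4764 (R=0.3333) → pose (3.1015, -4.1313, 1.4764)
step 3: θ'=-0.7736 (R=-1.3333) → pose (5.3605, -3.3031, -0.7736)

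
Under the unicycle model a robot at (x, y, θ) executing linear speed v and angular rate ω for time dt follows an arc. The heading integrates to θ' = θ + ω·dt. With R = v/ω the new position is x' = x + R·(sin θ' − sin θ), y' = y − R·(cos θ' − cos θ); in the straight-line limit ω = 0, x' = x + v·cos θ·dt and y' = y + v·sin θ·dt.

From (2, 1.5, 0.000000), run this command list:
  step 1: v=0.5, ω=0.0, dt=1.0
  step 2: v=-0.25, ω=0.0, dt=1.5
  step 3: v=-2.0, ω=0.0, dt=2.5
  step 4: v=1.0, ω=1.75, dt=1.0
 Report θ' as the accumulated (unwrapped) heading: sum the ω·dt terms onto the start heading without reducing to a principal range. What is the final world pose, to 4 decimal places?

step 1: θ'=0.0000 (straight) → pose (2.5000, 1.5000, 0.0000)
step 2: θ'=0.0000 (straight) → pose (2.1250, 1.5000, 0.0000)
step 3: θ'=0.0000 (straight) → pose (-2.8750, 1.5000, 0.0000)
step 4: θ'=1.7500 (R=0.5714) → pose (-2.3127, 2.1733, 1.7500)

(-2.3127, 2.1733, 1.7500)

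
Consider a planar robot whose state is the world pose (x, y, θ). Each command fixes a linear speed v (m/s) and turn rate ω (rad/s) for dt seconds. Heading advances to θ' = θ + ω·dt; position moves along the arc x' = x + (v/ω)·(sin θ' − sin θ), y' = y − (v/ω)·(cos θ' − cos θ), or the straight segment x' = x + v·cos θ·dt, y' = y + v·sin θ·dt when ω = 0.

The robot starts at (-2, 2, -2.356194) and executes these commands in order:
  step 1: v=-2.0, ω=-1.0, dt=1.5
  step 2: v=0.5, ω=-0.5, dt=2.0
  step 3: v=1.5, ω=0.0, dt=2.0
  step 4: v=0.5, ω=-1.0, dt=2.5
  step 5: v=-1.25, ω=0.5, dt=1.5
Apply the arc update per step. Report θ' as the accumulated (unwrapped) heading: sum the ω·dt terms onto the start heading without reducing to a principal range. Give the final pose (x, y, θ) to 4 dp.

step 1: θ'=-3.8562 (R=2.0000) → pose (0.7248, 2.0965, -3.8562)
step 2: θ'=-4.8562 (R=-1.0000) → pose (0.3905, 2.9952, -4.8562)
step 3: θ'=-4.8562 (straight) → pose (0.8204, 5.9642, -4.8562)
step 4: θ'=-7.3562 (R=-0.5000) → pose (1.7546, 6.1313, -7.3562)
step 5: θ'=-6.6062 (R=-2.5000) → pose (0.3515, 7.3083, -6.6062)

(0.3515, 7.3083, -6.6062)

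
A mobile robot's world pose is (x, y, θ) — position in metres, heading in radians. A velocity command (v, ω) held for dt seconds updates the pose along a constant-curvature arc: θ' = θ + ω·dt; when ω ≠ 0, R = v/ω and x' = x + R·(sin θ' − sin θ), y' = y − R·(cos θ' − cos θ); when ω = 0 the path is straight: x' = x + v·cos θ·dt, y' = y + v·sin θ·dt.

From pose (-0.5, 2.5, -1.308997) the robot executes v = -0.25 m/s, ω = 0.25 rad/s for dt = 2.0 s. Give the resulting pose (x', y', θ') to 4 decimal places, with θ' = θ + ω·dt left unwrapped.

(-0.7423, 2.9314, -0.8090)

θ' = -1.3090 + 0.25·2.0 = -0.8090
R = v/ω = -0.25/0.25 = -1.0000
x' = -0.5 + -1.0000·(sin -0.8090 − sin -1.3090) = -0.7423
y' = 2.5 − -1.0000·(cos -0.8090 − cos -1.3090) = 2.9314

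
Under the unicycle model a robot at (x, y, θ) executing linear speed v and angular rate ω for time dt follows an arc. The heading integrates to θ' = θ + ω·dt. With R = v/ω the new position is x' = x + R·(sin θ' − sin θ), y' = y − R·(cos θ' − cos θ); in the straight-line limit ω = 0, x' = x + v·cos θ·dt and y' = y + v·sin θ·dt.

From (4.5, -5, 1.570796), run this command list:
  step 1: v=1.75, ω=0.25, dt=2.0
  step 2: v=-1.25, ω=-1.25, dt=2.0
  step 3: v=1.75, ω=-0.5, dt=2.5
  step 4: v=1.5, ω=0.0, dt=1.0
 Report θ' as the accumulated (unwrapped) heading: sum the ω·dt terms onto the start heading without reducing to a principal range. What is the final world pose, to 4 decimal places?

step 1: θ'=2.0708 (R=7.0000) → pose (3.6431, -1.6440, 2.0708)
step 2: θ'=-0.4292 (R=1.0000) → pose (2.3493, -3.0327, -0.4292)
step 3: θ'=-1.6792 (R=-3.5000) → pose (4.3723, -6.5940, -1.6792)
step 4: θ'=-1.6792 (straight) → pose (4.2100, -8.0852, -1.6792)

(4.2100, -8.0852, -1.6792)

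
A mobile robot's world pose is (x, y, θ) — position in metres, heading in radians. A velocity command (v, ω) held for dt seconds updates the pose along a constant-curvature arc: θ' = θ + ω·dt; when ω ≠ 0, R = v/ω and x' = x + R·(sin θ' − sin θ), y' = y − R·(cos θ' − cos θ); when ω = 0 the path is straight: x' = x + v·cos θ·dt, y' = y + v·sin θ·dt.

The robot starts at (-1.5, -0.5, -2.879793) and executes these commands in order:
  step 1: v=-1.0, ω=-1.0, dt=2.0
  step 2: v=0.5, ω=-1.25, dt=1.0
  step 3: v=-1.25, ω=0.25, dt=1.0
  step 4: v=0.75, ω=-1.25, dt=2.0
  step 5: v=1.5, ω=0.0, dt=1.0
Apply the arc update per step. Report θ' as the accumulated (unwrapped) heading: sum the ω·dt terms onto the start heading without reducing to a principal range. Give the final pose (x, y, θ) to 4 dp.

step 1: θ'=-4.8798 (R=1.0000) → pose (-0.2552, -1.6325, -4.8798)
step 2: θ'=-6.1298 (R=-0.4000) → pose (0.0781, -1.3039, -6.1298)
step 3: θ'=-5.8798 (R=-5.0000) → pose (-1.1206, -1.6465, -5.8798)
step 4: θ'=-8.3798 (R=-0.6000) → pose (-0.3661, -2.4995, -8.3798)
step 5: θ'=-8.3798 (straight) → pose (-1.1190, -3.7969, -8.3798)

(-1.1190, -3.7969, -8.3798)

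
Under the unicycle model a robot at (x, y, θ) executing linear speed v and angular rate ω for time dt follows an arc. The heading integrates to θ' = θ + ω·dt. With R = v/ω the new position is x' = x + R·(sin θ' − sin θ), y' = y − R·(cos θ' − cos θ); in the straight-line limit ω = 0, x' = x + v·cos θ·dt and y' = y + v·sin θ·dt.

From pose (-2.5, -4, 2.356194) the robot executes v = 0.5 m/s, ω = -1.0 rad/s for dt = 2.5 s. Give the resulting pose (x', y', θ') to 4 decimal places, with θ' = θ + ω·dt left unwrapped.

θ' = 2.3562 + -1.0·2.5 = -0.1438
R = v/ω = 0.5/-1.0 = -0.5000
x' = -2.5 + -0.5000·(sin -0.1438 − sin 2.3562) = -2.0748
y' = -4 − -0.5000·(cos -0.1438 − cos 2.3562) = -3.1516

(-2.0748, -3.1516, -0.1438)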